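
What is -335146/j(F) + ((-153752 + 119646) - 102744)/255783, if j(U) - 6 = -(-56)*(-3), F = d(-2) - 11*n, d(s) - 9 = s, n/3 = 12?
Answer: 621032461/300267 ≈ 2068.3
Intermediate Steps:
n = 36 (n = 3*12 = 36)
d(s) = 9 + s
F = -389 (F = (9 - 2) - 11*36 = 7 - 396 = -389)
j(U) = -162 (j(U) = 6 - (-56)*(-3) = 6 - 28*6 = 6 - 168 = -162)
-335146/j(F) + ((-153752 + 119646) - 102744)/255783 = -335146/(-162) + ((-153752 + 119646) - 102744)/255783 = -335146*(-1/162) + (-34106 - 102744)*(1/255783) = 167573/81 - 136850*1/255783 = 167573/81 - 5950/11121 = 621032461/300267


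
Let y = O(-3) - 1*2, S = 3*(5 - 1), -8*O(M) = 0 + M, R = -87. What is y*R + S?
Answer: 1227/8 ≈ 153.38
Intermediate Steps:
O(M) = -M/8 (O(M) = -(0 + M)/8 = -M/8)
S = 12 (S = 3*4 = 12)
y = -13/8 (y = -⅛*(-3) - 1*2 = 3/8 - 2 = -13/8 ≈ -1.6250)
y*R + S = -13/8*(-87) + 12 = 1131/8 + 12 = 1227/8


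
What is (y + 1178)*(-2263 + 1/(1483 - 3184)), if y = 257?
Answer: -789119620/243 ≈ -3.2474e+6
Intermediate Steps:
(y + 1178)*(-2263 + 1/(1483 - 3184)) = (257 + 1178)*(-2263 + 1/(1483 - 3184)) = 1435*(-2263 + 1/(-1701)) = 1435*(-2263 - 1/1701) = 1435*(-3849364/1701) = -789119620/243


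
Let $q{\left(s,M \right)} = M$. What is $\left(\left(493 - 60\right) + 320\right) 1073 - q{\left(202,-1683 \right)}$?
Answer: $809652$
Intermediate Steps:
$\left(\left(493 - 60\right) + 320\right) 1073 - q{\left(202,-1683 \right)} = \left(\left(493 - 60\right) + 320\right) 1073 - -1683 = \left(\left(493 - 60\right) + 320\right) 1073 + 1683 = \left(433 + 320\right) 1073 + 1683 = 753 \cdot 1073 + 1683 = 807969 + 1683 = 809652$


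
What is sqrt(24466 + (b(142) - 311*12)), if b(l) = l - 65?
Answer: sqrt(20811) ≈ 144.26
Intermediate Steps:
b(l) = -65 + l
sqrt(24466 + (b(142) - 311*12)) = sqrt(24466 + ((-65 + 142) - 311*12)) = sqrt(24466 + (77 - 1*3732)) = sqrt(24466 + (77 - 3732)) = sqrt(24466 - 3655) = sqrt(20811)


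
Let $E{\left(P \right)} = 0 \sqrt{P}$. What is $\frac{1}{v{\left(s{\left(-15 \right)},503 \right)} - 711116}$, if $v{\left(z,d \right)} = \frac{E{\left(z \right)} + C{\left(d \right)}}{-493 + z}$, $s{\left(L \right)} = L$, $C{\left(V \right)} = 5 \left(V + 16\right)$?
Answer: $- \frac{508}{361249523} \approx -1.4062 \cdot 10^{-6}$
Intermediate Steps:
$C{\left(V \right)} = 80 + 5 V$ ($C{\left(V \right)} = 5 \left(16 + V\right) = 80 + 5 V$)
$E{\left(P \right)} = 0$
$v{\left(z,d \right)} = \frac{80 + 5 d}{-493 + z}$ ($v{\left(z,d \right)} = \frac{0 + \left(80 + 5 d\right)}{-493 + z} = \frac{80 + 5 d}{-493 + z}$)
$\frac{1}{v{\left(s{\left(-15 \right)},503 \right)} - 711116} = \frac{1}{\frac{5 \left(16 + 503\right)}{-493 - 15} - 711116} = \frac{1}{5 \frac{1}{-508} \cdot 519 - 711116} = \frac{1}{5 \left(- \frac{1}{508}\right) 519 - 711116} = \frac{1}{- \frac{2595}{508} - 711116} = \frac{1}{- \frac{361249523}{508}} = - \frac{508}{361249523}$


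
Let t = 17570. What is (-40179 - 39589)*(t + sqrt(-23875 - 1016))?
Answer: -1401523760 - 79768*I*sqrt(24891) ≈ -1.4015e+9 - 1.2585e+7*I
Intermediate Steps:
(-40179 - 39589)*(t + sqrt(-23875 - 1016)) = (-40179 - 39589)*(17570 + sqrt(-23875 - 1016)) = -79768*(17570 + sqrt(-24891)) = -79768*(17570 + I*sqrt(24891)) = -1401523760 - 79768*I*sqrt(24891)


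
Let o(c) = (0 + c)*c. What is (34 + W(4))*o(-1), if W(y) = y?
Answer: 38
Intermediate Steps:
o(c) = c² (o(c) = c*c = c²)
(34 + W(4))*o(-1) = (34 + 4)*(-1)² = 38*1 = 38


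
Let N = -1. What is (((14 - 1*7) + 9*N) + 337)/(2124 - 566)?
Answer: 335/1558 ≈ 0.21502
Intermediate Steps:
(((14 - 1*7) + 9*N) + 337)/(2124 - 566) = (((14 - 1*7) + 9*(-1)) + 337)/(2124 - 566) = (((14 - 7) - 9) + 337)/1558 = ((7 - 9) + 337)*(1/1558) = (-2 + 337)*(1/1558) = 335*(1/1558) = 335/1558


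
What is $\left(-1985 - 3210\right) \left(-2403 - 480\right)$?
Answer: $14977185$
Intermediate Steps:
$\left(-1985 - 3210\right) \left(-2403 - 480\right) = - 5195 \left(-2403 + \left(-2276 + 1796\right)\right) = - 5195 \left(-2403 - 480\right) = \left(-5195\right) \left(-2883\right) = 14977185$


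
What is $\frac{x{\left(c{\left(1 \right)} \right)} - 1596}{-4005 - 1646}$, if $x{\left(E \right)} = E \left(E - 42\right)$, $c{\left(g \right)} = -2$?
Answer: $\frac{1508}{5651} \approx 0.26686$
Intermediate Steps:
$x{\left(E \right)} = E \left(-42 + E\right)$
$\frac{x{\left(c{\left(1 \right)} \right)} - 1596}{-4005 - 1646} = \frac{- 2 \left(-42 - 2\right) - 1596}{-4005 - 1646} = \frac{\left(-2\right) \left(-44\right) - 1596}{-5651} = \left(88 - 1596\right) \left(- \frac{1}{5651}\right) = \left(-1508\right) \left(- \frac{1}{5651}\right) = \frac{1508}{5651}$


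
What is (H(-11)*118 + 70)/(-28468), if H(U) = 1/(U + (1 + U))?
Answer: -338/149457 ≈ -0.0022615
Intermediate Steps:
H(U) = 1/(1 + 2*U)
(H(-11)*118 + 70)/(-28468) = (118/(1 + 2*(-11)) + 70)/(-28468) = (118/(1 - 22) + 70)*(-1/28468) = (118/(-21) + 70)*(-1/28468) = (-1/21*118 + 70)*(-1/28468) = (-118/21 + 70)*(-1/28468) = (1352/21)*(-1/28468) = -338/149457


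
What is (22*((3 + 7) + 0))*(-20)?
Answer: -4400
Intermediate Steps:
(22*((3 + 7) + 0))*(-20) = (22*(10 + 0))*(-20) = (22*10)*(-20) = 220*(-20) = -4400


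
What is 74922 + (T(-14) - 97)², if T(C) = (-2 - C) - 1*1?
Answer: 82318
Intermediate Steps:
T(C) = -3 - C (T(C) = (-2 - C) - 1 = -3 - C)
74922 + (T(-14) - 97)² = 74922 + ((-3 - 1*(-14)) - 97)² = 74922 + ((-3 + 14) - 97)² = 74922 + (11 - 97)² = 74922 + (-86)² = 74922 + 7396 = 82318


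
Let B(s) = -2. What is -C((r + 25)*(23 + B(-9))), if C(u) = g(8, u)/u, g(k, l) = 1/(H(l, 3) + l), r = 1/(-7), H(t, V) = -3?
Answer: -1/270918 ≈ -3.6912e-6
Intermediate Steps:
r = -⅐ ≈ -0.14286
g(k, l) = 1/(-3 + l)
C(u) = 1/(u*(-3 + u)) (C(u) = 1/((-3 + u)*u) = 1/(u*(-3 + u)))
-C((r + 25)*(23 + B(-9))) = -1/(((-⅐ + 25)*(23 - 2))*(-3 + (-⅐ + 25)*(23 - 2))) = -1/(((174/7)*21)*(-3 + (174/7)*21)) = -1/(522*(-3 + 522)) = -1/(522*519) = -1*1/270918 = -1/270918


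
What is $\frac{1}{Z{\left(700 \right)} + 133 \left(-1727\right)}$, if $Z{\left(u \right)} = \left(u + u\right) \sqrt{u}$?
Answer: $- \frac{32813}{7340850783} - \frac{2000 \sqrt{7}}{7340850783} \approx -5.1907 \cdot 10^{-6}$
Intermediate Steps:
$Z{\left(u \right)} = 2 u^{\frac{3}{2}}$ ($Z{\left(u \right)} = 2 u \sqrt{u} = 2 u^{\frac{3}{2}}$)
$\frac{1}{Z{\left(700 \right)} + 133 \left(-1727\right)} = \frac{1}{2 \cdot 700^{\frac{3}{2}} + 133 \left(-1727\right)} = \frac{1}{2 \cdot 7000 \sqrt{7} - 229691} = \frac{1}{14000 \sqrt{7} - 229691} = \frac{1}{-229691 + 14000 \sqrt{7}}$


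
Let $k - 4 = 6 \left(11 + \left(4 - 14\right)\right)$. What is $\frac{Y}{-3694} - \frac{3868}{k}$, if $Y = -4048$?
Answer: $- \frac{3561978}{9235} \approx -385.7$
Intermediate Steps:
$k = 10$ ($k = 4 + 6 \left(11 + \left(4 - 14\right)\right) = 4 + 6 \left(11 - 10\right) = 4 + 6 \cdot 1 = 4 + 6 = 10$)
$\frac{Y}{-3694} - \frac{3868}{k} = - \frac{4048}{-3694} - \frac{3868}{10} = \left(-4048\right) \left(- \frac{1}{3694}\right) - \frac{1934}{5} = \frac{2024}{1847} - \frac{1934}{5} = - \frac{3561978}{9235}$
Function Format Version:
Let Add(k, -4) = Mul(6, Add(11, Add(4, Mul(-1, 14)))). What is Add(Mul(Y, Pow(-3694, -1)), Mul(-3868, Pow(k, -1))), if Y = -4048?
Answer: Rational(-3561978, 9235) ≈ -385.70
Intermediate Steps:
k = 10 (k = Add(4, Mul(6, Add(11, Add(4, Mul(-1, 14))))) = Add(4, Mul(6, Add(11, Add(4, -14)))) = Add(4, Mul(6, Add(11, -10))) = Add(4, Mul(6, 1)) = Add(4, 6) = 10)
Add(Mul(Y, Pow(-3694, -1)), Mul(-3868, Pow(k, -1))) = Add(Mul(-4048, Pow(-3694, -1)), Mul(-3868, Pow(10, -1))) = Add(Mul(-4048, Rational(-1, 3694)), Mul(-3868, Rational(1, 10))) = Add(Rational(2024, 1847), Rational(-1934, 5)) = Rational(-3561978, 9235)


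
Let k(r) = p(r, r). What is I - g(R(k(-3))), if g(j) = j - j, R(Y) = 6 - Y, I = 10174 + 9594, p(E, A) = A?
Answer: 19768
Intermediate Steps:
I = 19768
k(r) = r
g(j) = 0
I - g(R(k(-3))) = 19768 - 1*0 = 19768 + 0 = 19768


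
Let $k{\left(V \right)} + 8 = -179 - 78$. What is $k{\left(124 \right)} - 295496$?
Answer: $-295761$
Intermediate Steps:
$k{\left(V \right)} = -265$ ($k{\left(V \right)} = -8 - 257 = -265$)
$k{\left(124 \right)} - 295496 = -265 - 295496 = -295761$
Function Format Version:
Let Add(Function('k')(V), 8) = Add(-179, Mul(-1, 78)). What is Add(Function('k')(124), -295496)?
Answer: -295761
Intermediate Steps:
Function('k')(V) = -265 (Function('k')(V) = Add(-8, Add(-179, Mul(-1, 78))) = Add(-8, Add(-179, -78)) = Add(-8, -257) = -265)
Add(Function('k')(124), -295496) = Add(-265, -295496) = -295761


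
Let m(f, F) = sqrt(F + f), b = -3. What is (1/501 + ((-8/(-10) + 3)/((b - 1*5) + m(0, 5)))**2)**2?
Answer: 199784961167236/1900918580225625 + 145167445568*sqrt(5)/3794248663125 ≈ 0.19065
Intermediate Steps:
(1/501 + ((-8/(-10) + 3)/((b - 1*5) + m(0, 5)))**2)**2 = (1/501 + ((-8/(-10) + 3)/((-3 - 1*5) + sqrt(5 + 0)))**2)**2 = (1/501 + ((-8*(-1/10) + 3)/((-3 - 5) + sqrt(5)))**2)**2 = (1/501 + ((4/5 + 3)/(-8 + sqrt(5)))**2)**2 = (1/501 + (19/(5*(-8 + sqrt(5))))**2)**2 = (1/501 + 361/(25*(-8 + sqrt(5))**2))**2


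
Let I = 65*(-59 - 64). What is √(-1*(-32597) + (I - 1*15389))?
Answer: √9213 ≈ 95.984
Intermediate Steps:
I = -7995 (I = 65*(-123) = -7995)
√(-1*(-32597) + (I - 1*15389)) = √(-1*(-32597) + (-7995 - 1*15389)) = √(32597 + (-7995 - 15389)) = √(32597 - 23384) = √9213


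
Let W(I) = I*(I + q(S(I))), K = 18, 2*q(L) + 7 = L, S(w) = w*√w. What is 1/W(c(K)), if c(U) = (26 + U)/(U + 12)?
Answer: -205875/496837 - 450*√330/45167 ≈ -0.59536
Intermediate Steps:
S(w) = w^(3/2)
q(L) = -7/2 + L/2
c(U) = (26 + U)/(12 + U)
W(I) = I*(-7/2 + I + I^(3/2)/2) (W(I) = I*(I + (-7/2 + I^(3/2)/2)) = I*(-7/2 + I + I^(3/2)/2))
1/W(c(K)) = 1/(((26 + 18)/(12 + 18))*(-7 + ((26 + 18)/(12 + 18))^(3/2) + 2*((26 + 18)/(12 + 18)))/2) = 1/((44/30)*(-7 + (44/30)^(3/2) + 2*(44/30))/2) = 1/(((1/30)*44)*(-7 + ((1/30)*44)^(3/2) + 2*((1/30)*44))/2) = 1/((½)*(22/15)*(-7 + (22/15)^(3/2) + 2*(22/15))) = 1/((½)*(22/15)*(-7 + 22*√330/225 + 44/15)) = 1/((½)*(22/15)*(-61/15 + 22*√330/225)) = 1/(-671/225 + 242*√330/3375)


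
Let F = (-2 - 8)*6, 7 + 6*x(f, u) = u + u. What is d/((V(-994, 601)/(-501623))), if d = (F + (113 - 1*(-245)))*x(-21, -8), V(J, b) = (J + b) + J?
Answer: -1719062021/4161 ≈ -4.1314e+5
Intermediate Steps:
V(J, b) = b + 2*J
x(f, u) = -7/6 + u/3 (x(f, u) = -7/6 + (u + u)/6 = -7/6 + (2*u)/6 = -7/6 + u/3)
F = -60 (F = -10*6 = -60)
d = -3427/3 (d = (-60 + (113 - 1*(-245)))*(-7/6 + (⅓)*(-8)) = (-60 + (113 + 245))*(-7/6 - 8/3) = (-60 + 358)*(-23/6) = 298*(-23/6) = -3427/3 ≈ -1142.3)
d/((V(-994, 601)/(-501623))) = -3427*(-501623/(601 + 2*(-994)))/3 = -3427*(-501623/(601 - 1988))/3 = -3427/(3*((-1387*(-1/501623)))) = -3427/(3*1387/501623) = -3427/3*501623/1387 = -1719062021/4161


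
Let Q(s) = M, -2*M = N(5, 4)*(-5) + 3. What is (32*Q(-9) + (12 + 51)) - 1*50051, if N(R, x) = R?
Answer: -49636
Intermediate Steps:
M = 11 (M = -(5*(-5) + 3)/2 = -(-25 + 3)/2 = -½*(-22) = 11)
Q(s) = 11
(32*Q(-9) + (12 + 51)) - 1*50051 = (32*11 + (12 + 51)) - 1*50051 = (352 + 63) - 50051 = 415 - 50051 = -49636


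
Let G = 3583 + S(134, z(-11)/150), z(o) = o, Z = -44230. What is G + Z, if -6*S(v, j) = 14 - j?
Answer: -36584411/900 ≈ -40649.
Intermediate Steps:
S(v, j) = -7/3 + j/6 (S(v, j) = -(14 - j)/6 = -7/3 + j/6)
G = 3222589/900 (G = 3583 + (-7/3 + (-11/150)/6) = 3583 + (-7/3 + (-11*1/150)/6) = 3583 + (-7/3 + (⅙)*(-11/150)) = 3583 + (-7/3 - 11/900) = 3583 - 2111/900 = 3222589/900 ≈ 3580.7)
G + Z = 3222589/900 - 44230 = -36584411/900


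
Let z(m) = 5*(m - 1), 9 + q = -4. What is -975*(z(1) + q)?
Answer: 12675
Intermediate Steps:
q = -13 (q = -9 - 4 = -13)
z(m) = -5 + 5*m (z(m) = 5*(-1 + m) = -5 + 5*m)
-975*(z(1) + q) = -975*((-5 + 5*1) - 13) = -975*((-5 + 5) - 13) = -975*(0 - 13) = -975*(-13) = -195*(-65) = 12675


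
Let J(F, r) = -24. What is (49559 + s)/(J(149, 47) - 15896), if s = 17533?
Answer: -16773/3980 ≈ -4.2143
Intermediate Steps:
(49559 + s)/(J(149, 47) - 15896) = (49559 + 17533)/(-24 - 15896) = 67092/(-15920) = 67092*(-1/15920) = -16773/3980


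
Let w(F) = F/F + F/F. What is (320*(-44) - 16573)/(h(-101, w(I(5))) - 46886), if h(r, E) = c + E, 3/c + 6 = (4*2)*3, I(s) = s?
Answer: 183918/281303 ≈ 0.65381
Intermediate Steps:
c = 1/6 (c = 3/(-6 + (4*2)*3) = 3/(-6 + 8*3) = 3/(-6 + 24) = 3/18 = 3*(1/18) = 1/6 ≈ 0.16667)
w(F) = 2 (w(F) = 1 + 1 = 2)
h(r, E) = 1/6 + E
(320*(-44) - 16573)/(h(-101, w(I(5))) - 46886) = (320*(-44) - 16573)/((1/6 + 2) - 46886) = (-14080 - 16573)/(13/6 - 46886) = -30653/(-281303/6) = -30653*(-6/281303) = 183918/281303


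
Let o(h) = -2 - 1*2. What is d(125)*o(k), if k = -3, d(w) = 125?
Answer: -500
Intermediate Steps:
o(h) = -4 (o(h) = -2 - 2 = -4)
d(125)*o(k) = 125*(-4) = -500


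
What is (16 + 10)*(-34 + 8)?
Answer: -676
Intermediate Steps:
(16 + 10)*(-34 + 8) = 26*(-26) = -676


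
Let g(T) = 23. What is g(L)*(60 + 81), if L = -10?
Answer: 3243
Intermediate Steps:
g(L)*(60 + 81) = 23*(60 + 81) = 23*141 = 3243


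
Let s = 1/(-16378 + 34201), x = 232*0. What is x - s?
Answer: -1/17823 ≈ -5.6107e-5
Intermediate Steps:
x = 0
s = 1/17823 ≈ 5.6107e-5
x - s = 0 - 1*1/17823 = 0 - 1/17823 = -1/17823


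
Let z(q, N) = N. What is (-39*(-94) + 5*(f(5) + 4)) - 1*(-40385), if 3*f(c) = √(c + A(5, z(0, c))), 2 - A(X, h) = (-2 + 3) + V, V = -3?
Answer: 44076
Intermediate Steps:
A(X, h) = 4 (A(X, h) = 2 - ((-2 + 3) - 3) = 2 - (1 - 3) = 2 - 1*(-2) = 2 + 2 = 4)
f(c) = √(4 + c)/3 (f(c) = √(c + 4)/3 = √(4 + c)/3)
(-39*(-94) + 5*(f(5) + 4)) - 1*(-40385) = (-39*(-94) + 5*(√(4 + 5)/3 + 4)) - 1*(-40385) = (3666 + 5*(√9/3 + 4)) + 40385 = (3666 + 5*((⅓)*3 + 4)) + 40385 = (3666 + 5*(1 + 4)) + 40385 = (3666 + 5*5) + 40385 = (3666 + 25) + 40385 = 3691 + 40385 = 44076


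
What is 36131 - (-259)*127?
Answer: 69024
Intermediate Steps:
36131 - (-259)*127 = 36131 - 1*(-32893) = 36131 + 32893 = 69024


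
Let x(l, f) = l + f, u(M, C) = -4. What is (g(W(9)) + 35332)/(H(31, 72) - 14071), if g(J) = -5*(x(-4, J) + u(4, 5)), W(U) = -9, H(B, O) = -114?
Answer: -35417/14185 ≈ -2.4968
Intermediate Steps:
x(l, f) = f + l
g(J) = 40 - 5*J (g(J) = -5*((J - 4) - 4) = -5*((-4 + J) - 4) = -5*(-8 + J) = 40 - 5*J)
(g(W(9)) + 35332)/(H(31, 72) - 14071) = ((40 - 5*(-9)) + 35332)/(-114 - 14071) = ((40 + 45) + 35332)/(-14185) = (85 + 35332)*(-1/14185) = 35417*(-1/14185) = -35417/14185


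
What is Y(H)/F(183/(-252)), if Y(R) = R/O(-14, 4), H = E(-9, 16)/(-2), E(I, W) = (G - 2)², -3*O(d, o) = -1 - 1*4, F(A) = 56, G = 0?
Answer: -3/140 ≈ -0.021429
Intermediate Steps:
O(d, o) = 5/3 (O(d, o) = -(-1 - 1*4)/3 = -(-1 - 4)/3 = -⅓*(-5) = 5/3)
E(I, W) = 4 (E(I, W) = (0 - 2)² = (-2)² = 4)
H = -2 (H = 4/(-2) = 4*(-½) = -2)
Y(R) = 3*R/5 (Y(R) = R/(5/3) = R*(⅗) = 3*R/5)
Y(H)/F(183/(-252)) = ((⅗)*(-2))/56 = -6/5*1/56 = -3/140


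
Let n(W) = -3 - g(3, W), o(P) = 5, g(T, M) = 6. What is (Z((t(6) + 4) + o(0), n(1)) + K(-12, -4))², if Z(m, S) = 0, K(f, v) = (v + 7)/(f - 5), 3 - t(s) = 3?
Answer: 9/289 ≈ 0.031142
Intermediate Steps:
t(s) = 0 (t(s) = 3 - 1*3 = 3 - 3 = 0)
K(f, v) = (7 + v)/(-5 + f)
n(W) = -9 (n(W) = -3 - 1*6 = -3 - 6 = -9)
(Z((t(6) + 4) + o(0), n(1)) + K(-12, -4))² = (0 + (7 - 4)/(-5 - 12))² = (0 + 3/(-17))² = (0 - 1/17*3)² = (0 - 3/17)² = (-3/17)² = 9/289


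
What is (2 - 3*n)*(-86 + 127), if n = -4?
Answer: 574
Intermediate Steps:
(2 - 3*n)*(-86 + 127) = (2 - 3*(-4))*(-86 + 127) = (2 + 12)*41 = 14*41 = 574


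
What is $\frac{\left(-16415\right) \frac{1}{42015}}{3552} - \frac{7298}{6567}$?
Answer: $- \frac{72616097783}{65336081184} \approx -1.1114$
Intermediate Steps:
$\frac{\left(-16415\right) \frac{1}{42015}}{3552} - \frac{7298}{6567} = \left(-16415\right) \frac{1}{42015} \cdot \frac{1}{3552} - \frac{7298}{6567} = \left(- \frac{3283}{8403}\right) \frac{1}{3552} - \frac{7298}{6567} = - \frac{3283}{29847456} - \frac{7298}{6567} = - \frac{72616097783}{65336081184}$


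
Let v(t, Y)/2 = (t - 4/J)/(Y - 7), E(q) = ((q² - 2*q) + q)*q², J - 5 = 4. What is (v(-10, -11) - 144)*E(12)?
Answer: -8145280/3 ≈ -2.7151e+6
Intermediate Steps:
J = 9 (J = 5 + 4 = 9)
E(q) = q²*(q² - q) (E(q) = (q² - q)*q² = q²*(q² - q))
v(t, Y) = 2*(-4/9 + t)/(-7 + Y) (v(t, Y) = 2*((t - 4/9)/(Y - 7)) = 2*((t - 4*⅑)/(-7 + Y)) = 2*((t - 4/9)/(-7 + Y)) = 2*((-4/9 + t)/(-7 + Y)) = 2*(-4/9 + t)/(-7 + Y))
(v(-10, -11) - 144)*E(12) = (2*(-4 + 9*(-10))/(9*(-7 - 11)) - 144)*(12³*(-1 + 12)) = ((2/9)*(-4 - 90)/(-18) - 144)*(1728*11) = ((2/9)*(-1/18)*(-94) - 144)*19008 = (94/81 - 144)*19008 = -11570/81*19008 = -8145280/3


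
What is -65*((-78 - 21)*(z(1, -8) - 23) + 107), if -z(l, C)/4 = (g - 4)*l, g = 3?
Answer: -129220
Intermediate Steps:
z(l, C) = 4*l (z(l, C) = -4*(3 - 4)*l = -(-4)*l = 4*l)
-65*((-78 - 21)*(z(1, -8) - 23) + 107) = -65*((-78 - 21)*(4*1 - 23) + 107) = -65*(-99*(4 - 23) + 107) = -65*(-99*(-19) + 107) = -65*(1881 + 107) = -65*1988 = -129220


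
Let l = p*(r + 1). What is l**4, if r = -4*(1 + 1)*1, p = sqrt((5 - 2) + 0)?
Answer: 21609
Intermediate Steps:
p = sqrt(3) (p = sqrt(3 + 0) = sqrt(3) ≈ 1.7320)
r = -8 (r = -4*2*1 = -8*1 = -8)
l = -7*sqrt(3) (l = sqrt(3)*(-8 + 1) = sqrt(3)*(-7) = -7*sqrt(3) ≈ -12.124)
l**4 = (-7*sqrt(3))**4 = 21609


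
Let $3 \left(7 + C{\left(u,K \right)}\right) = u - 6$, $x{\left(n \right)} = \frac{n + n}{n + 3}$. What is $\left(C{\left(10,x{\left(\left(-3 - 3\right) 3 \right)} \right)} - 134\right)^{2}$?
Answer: $\frac{175561}{9} \approx 19507.0$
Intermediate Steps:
$x{\left(n \right)} = \frac{2 n}{3 + n}$
$C{\left(u,K \right)} = -9 + \frac{u}{3}$ ($C{\left(u,K \right)} = -7 + \frac{u - 6}{3} = -7 + \frac{-6 + u}{3} = -7 + \left(-2 + \frac{u}{3}\right) = -9 + \frac{u}{3}$)
$\left(C{\left(10,x{\left(\left(-3 - 3\right) 3 \right)} \right)} - 134\right)^{2} = \left(\left(-9 + \frac{1}{3} \cdot 10\right) - 134\right)^{2} = \left(\left(-9 + \frac{10}{3}\right) - 134\right)^{2} = \left(- \frac{17}{3} - 134\right)^{2} = \left(- \frac{419}{3}\right)^{2} = \frac{175561}{9}$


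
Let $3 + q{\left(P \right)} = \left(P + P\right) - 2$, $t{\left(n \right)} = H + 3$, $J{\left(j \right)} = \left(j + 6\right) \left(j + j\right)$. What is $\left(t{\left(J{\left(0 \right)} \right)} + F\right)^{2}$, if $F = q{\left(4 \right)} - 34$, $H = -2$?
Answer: $900$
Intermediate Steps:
$J{\left(j \right)} = 2 j \left(6 + j\right)$ ($J{\left(j \right)} = \left(6 + j\right) 2 j = 2 j \left(6 + j\right)$)
$t{\left(n \right)} = 1$ ($t{\left(n \right)} = -2 + 3 = 1$)
$q{\left(P \right)} = -5 + 2 P$ ($q{\left(P \right)} = -3 + \left(\left(P + P\right) - 2\right) = -3 + \left(2 P - 2\right) = -3 + \left(-2 + 2 P\right) = -5 + 2 P$)
$F = -31$ ($F = \left(-5 + 2 \cdot 4\right) - 34 = \left(-5 + 8\right) - 34 = 3 - 34 = -31$)
$\left(t{\left(J{\left(0 \right)} \right)} + F\right)^{2} = \left(1 - 31\right)^{2} = \left(-30\right)^{2} = 900$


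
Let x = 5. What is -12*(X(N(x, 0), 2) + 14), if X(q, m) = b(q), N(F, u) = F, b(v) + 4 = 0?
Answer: -120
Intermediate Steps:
b(v) = -4 (b(v) = -4 + 0 = -4)
X(q, m) = -4
-12*(X(N(x, 0), 2) + 14) = -12*(-4 + 14) = -12*10 = -120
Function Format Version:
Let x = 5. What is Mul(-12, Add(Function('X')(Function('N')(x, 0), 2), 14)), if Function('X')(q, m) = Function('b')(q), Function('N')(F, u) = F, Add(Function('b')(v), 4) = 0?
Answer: -120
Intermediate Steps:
Function('b')(v) = -4 (Function('b')(v) = Add(-4, 0) = -4)
Function('X')(q, m) = -4
Mul(-12, Add(Function('X')(Function('N')(x, 0), 2), 14)) = Mul(-12, Add(-4, 14)) = Mul(-12, 10) = -120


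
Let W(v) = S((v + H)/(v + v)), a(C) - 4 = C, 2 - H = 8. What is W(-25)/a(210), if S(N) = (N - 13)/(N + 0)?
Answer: -619/6634 ≈ -0.093307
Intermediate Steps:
H = -6 (H = 2 - 1*8 = 2 - 8 = -6)
a(C) = 4 + C
S(N) = (-13 + N)/N
W(v) = 2*v*(-13 + (-6 + v)/(2*v))/(-6 + v) (W(v) = (-13 + (v - 6)/(v + v))/(((v - 6)/(v + v))) = (-13 + (-6 + v)/((2*v)))/(((-6 + v)/((2*v)))) = (-13 + (-6 + v)*(1/(2*v)))/(((-6 + v)*(1/(2*v)))) = (-13 + (-6 + v)/(2*v))/(((-6 + v)/(2*v))) = (2*v/(-6 + v))*(-13 + (-6 + v)/(2*v)) = 2*v*(-13 + (-6 + v)/(2*v))/(-6 + v))
W(-25)/a(210) = ((-6 - 25*(-25))/(-6 - 25))/(4 + 210) = ((-6 + 625)/(-31))/214 = -1/31*619*(1/214) = -619/31*1/214 = -619/6634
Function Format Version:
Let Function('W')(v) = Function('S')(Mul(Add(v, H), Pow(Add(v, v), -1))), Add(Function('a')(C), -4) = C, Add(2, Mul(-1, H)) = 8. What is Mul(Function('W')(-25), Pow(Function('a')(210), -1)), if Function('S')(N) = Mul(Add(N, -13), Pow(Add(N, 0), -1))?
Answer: Rational(-619, 6634) ≈ -0.093307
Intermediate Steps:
H = -6 (H = Add(2, Mul(-1, 8)) = Add(2, -8) = -6)
Function('a')(C) = Add(4, C)
Function('S')(N) = Mul(Pow(N, -1), Add(-13, N)) (Function('S')(N) = Mul(Add(-13, N), Pow(N, -1)) = Mul(Pow(N, -1), Add(-13, N)))
Function('W')(v) = Mul(2, v, Pow(Add(-6, v), -1), Add(-13, Mul(Rational(1, 2), Pow(v, -1), Add(-6, v)))) (Function('W')(v) = Mul(Pow(Mul(Add(v, -6), Pow(Add(v, v), -1)), -1), Add(-13, Mul(Add(v, -6), Pow(Add(v, v), -1)))) = Mul(Pow(Mul(Add(-6, v), Pow(Mul(2, v), -1)), -1), Add(-13, Mul(Add(-6, v), Pow(Mul(2, v), -1)))) = Mul(Pow(Mul(Add(-6, v), Mul(Rational(1, 2), Pow(v, -1))), -1), Add(-13, Mul(Add(-6, v), Mul(Rational(1, 2), Pow(v, -1))))) = Mul(Pow(Mul(Rational(1, 2), Pow(v, -1), Add(-6, v)), -1), Add(-13, Mul(Rational(1, 2), Pow(v, -1), Add(-6, v)))) = Mul(Mul(2, v, Pow(Add(-6, v), -1)), Add(-13, Mul(Rational(1, 2), Pow(v, -1), Add(-6, v)))) = Mul(2, v, Pow(Add(-6, v), -1), Add(-13, Mul(Rational(1, 2), Pow(v, -1), Add(-6, v)))))
Mul(Function('W')(-25), Pow(Function('a')(210), -1)) = Mul(Mul(Pow(Add(-6, -25), -1), Add(-6, Mul(-25, -25))), Pow(Add(4, 210), -1)) = Mul(Mul(Pow(-31, -1), Add(-6, 625)), Pow(214, -1)) = Mul(Mul(Rational(-1, 31), 619), Rational(1, 214)) = Mul(Rational(-619, 31), Rational(1, 214)) = Rational(-619, 6634)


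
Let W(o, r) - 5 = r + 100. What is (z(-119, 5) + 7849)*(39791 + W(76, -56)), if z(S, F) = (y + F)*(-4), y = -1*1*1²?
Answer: 312066720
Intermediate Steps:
y = -1 (y = -1*1 = -1)
z(S, F) = 4 - 4*F (z(S, F) = (-1 + F)*(-4) = 4 - 4*F)
W(o, r) = 105 + r (W(o, r) = 5 + (r + 100) = 5 + (100 + r) = 105 + r)
(z(-119, 5) + 7849)*(39791 + W(76, -56)) = ((4 - 4*5) + 7849)*(39791 + (105 - 56)) = ((4 - 20) + 7849)*(39791 + 49) = (-16 + 7849)*39840 = 7833*39840 = 312066720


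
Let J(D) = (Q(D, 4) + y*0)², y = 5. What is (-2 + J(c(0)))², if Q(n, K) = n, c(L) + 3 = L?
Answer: 49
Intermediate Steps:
c(L) = -3 + L
J(D) = D² (J(D) = (D + 5*0)² = (D + 0)² = D²)
(-2 + J(c(0)))² = (-2 + (-3 + 0)²)² = (-2 + (-3)²)² = (-2 + 9)² = 7² = 49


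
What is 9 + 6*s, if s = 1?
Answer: 15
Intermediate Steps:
9 + 6*s = 9 + 6*1 = 9 + 6 = 15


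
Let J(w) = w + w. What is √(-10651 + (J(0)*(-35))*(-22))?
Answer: I*√10651 ≈ 103.2*I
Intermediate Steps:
J(w) = 2*w
√(-10651 + (J(0)*(-35))*(-22)) = √(-10651 + ((2*0)*(-35))*(-22)) = √(-10651 + (0*(-35))*(-22)) = √(-10651 + 0*(-22)) = √(-10651 + 0) = √(-10651) = I*√10651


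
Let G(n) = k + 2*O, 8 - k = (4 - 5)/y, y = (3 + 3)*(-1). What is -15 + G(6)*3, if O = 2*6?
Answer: 161/2 ≈ 80.500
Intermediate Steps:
y = -6 (y = 6*(-1) = -6)
O = 12
k = 47/6 (k = 8 - (4 - 5)/(-6) = 8 - (-1)*(-1)/6 = 8 - 1*⅙ = 8 - ⅙ = 47/6 ≈ 7.8333)
G(n) = 191/6 (G(n) = 47/6 + 2*12 = 47/6 + 24 = 191/6)
-15 + G(6)*3 = -15 + (191/6)*3 = -15 + 191/2 = 161/2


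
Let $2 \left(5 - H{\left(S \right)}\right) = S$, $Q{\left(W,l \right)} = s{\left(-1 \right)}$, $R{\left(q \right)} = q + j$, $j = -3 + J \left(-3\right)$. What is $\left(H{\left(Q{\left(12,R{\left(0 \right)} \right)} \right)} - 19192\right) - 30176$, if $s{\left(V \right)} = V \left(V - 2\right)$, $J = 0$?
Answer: $- \frac{98729}{2} \approx -49365.0$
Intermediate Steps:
$s{\left(V \right)} = V \left(-2 + V\right)$
$j = -3$ ($j = -3 + 0 \left(-3\right) = -3 + 0 = -3$)
$R{\left(q \right)} = -3 + q$ ($R{\left(q \right)} = q - 3 = -3 + q$)
$Q{\left(W,l \right)} = 3$ ($Q{\left(W,l \right)} = - (-2 - 1) = \left(-1\right) \left(-3\right) = 3$)
$H{\left(S \right)} = 5 - \frac{S}{2}$
$\left(H{\left(Q{\left(12,R{\left(0 \right)} \right)} \right)} - 19192\right) - 30176 = \left(\left(5 - \frac{3}{2}\right) - 19192\right) - 30176 = \left(\frac{7}{2} - 19192\right) - 30176 = - \frac{38377}{2} - 30176 = - \frac{98729}{2}$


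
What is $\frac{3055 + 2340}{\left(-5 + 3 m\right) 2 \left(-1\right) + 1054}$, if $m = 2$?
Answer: $\frac{5395}{1052} \approx 5.1283$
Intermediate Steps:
$\frac{3055 + 2340}{\left(-5 + 3 m\right) 2 \left(-1\right) + 1054} = \frac{3055 + 2340}{\left(-5 + 3 \cdot 2\right) 2 \left(-1\right) + 1054} = \frac{5395}{\left(-5 + 6\right) 2 \left(-1\right) + 1054} = \frac{5395}{1 \cdot 2 \left(-1\right) + 1054} = \frac{5395}{2 \left(-1\right) + 1054} = \frac{5395}{-2 + 1054} = \frac{5395}{1052}$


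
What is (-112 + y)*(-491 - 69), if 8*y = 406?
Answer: 34300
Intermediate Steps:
y = 203/4 (y = (1/8)*406 = 203/4 ≈ 50.750)
(-112 + y)*(-491 - 69) = (-112 + 203/4)*(-491 - 69) = -245/4*(-560) = 34300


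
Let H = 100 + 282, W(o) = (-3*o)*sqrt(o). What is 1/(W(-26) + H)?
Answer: 191/152054 - 39*I*sqrt(26)/152054 ≈ 0.0012561 - 0.0013078*I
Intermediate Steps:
W(o) = -3*o**(3/2)
H = 382
1/(W(-26) + H) = 1/(-(-78)*I*sqrt(26) + 382) = 1/(78*I*sqrt(26) + 382) = 1/(382 + 78*I*sqrt(26))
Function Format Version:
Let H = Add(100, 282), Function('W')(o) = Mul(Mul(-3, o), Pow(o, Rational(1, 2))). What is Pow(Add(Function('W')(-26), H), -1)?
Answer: Add(Rational(191, 152054), Mul(Rational(-39, 152054), I, Pow(26, Rational(1, 2)))) ≈ Add(0.0012561, Mul(-0.0013078, I))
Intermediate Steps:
Function('W')(o) = Mul(-3, Pow(o, Rational(3, 2)))
H = 382
Pow(Add(Function('W')(-26), H), -1) = Pow(Add(Mul(-3, Pow(-26, Rational(3, 2))), 382), -1) = Pow(Add(Mul(-3, Mul(-26, I, Pow(26, Rational(1, 2)))), 382), -1) = Pow(Add(Mul(78, I, Pow(26, Rational(1, 2))), 382), -1) = Pow(Add(382, Mul(78, I, Pow(26, Rational(1, 2)))), -1)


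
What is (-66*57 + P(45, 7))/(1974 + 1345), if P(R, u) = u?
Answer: -3755/3319 ≈ -1.1314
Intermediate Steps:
(-66*57 + P(45, 7))/(1974 + 1345) = (-66*57 + 7)/(1974 + 1345) = (-3762 + 7)/3319 = -3755*1/3319 = -3755/3319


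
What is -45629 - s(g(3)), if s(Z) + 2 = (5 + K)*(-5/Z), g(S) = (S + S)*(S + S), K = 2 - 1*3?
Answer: -410638/9 ≈ -45626.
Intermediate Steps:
K = -1 (K = 2 - 3 = -1)
g(S) = 4*S² (g(S) = (2*S)*(2*S) = 4*S²)
s(Z) = -2 - 20/Z (s(Z) = -2 + (5 - 1)*(-5/Z) = -2 + 4*(-5/Z) = -2 - 20/Z)
-45629 - s(g(3)) = -45629 - (-2 - 20/(4*3²)) = -45629 - (-2 - 20/(4*9)) = -45629 - (-2 - 20/36) = -45629 - (-2 - 20*1/36) = -45629 - (-2 - 5/9) = -45629 - 1*(-23/9) = -45629 + 23/9 = -410638/9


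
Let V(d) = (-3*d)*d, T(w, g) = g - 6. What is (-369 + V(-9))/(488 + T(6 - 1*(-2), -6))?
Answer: -9/7 ≈ -1.2857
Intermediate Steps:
T(w, g) = -6 + g
V(d) = -3*d**2
(-369 + V(-9))/(488 + T(6 - 1*(-2), -6)) = (-369 - 3*(-9)**2)/(488 + (-6 - 6)) = (-369 - 3*81)/(488 - 12) = (-369 - 243)/476 = -612*1/476 = -9/7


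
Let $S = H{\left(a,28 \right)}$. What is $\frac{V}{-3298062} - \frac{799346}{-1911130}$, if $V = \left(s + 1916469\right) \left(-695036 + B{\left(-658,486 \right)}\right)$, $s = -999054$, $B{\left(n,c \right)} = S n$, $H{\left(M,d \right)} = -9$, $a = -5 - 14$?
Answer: $\frac{100685479171893146}{525252102505} \approx 1.9169 \cdot 10^{5}$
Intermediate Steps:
$a = -19$ ($a = -5 - 14 = -19$)
$S = -9$
$B{\left(n,c \right)} = - 9 n$
$V = -632203520310$ ($V = \left(-999054 + 1916469\right) \left(-695036 - -5922\right) = 917415 \left(-695036 + 5922\right) = 917415 \left(-689114\right) = -632203520310$)
$\frac{V}{-3298062} - \frac{799346}{-1911130} = - \frac{632203520310}{-3298062} - \frac{799346}{-1911130} = \left(-632203520310\right) \left(- \frac{1}{3298062}\right) - - \frac{399673}{955565} = \frac{105367253385}{549677} + \frac{399673}{955565} = \frac{100685479171893146}{525252102505}$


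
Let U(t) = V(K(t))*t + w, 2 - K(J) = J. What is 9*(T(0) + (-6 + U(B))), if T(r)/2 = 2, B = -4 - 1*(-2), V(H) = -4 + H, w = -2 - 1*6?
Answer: -90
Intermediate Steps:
K(J) = 2 - J
w = -8 (w = -2 - 6 = -8)
B = -2 (B = -4 + 2 = -2)
U(t) = -8 + t*(-2 - t) (U(t) = (-4 + (2 - t))*t - 8 = (-2 - t)*t - 8 = t*(-2 - t) - 8 = -8 + t*(-2 - t))
T(r) = 4 (T(r) = 2*2 = 4)
9*(T(0) + (-6 + U(B))) = 9*(4 + (-6 + (-8 - 1*(-2)*(2 - 2)))) = 9*(4 + (-6 + (-8 - 1*(-2)*0))) = 9*(4 + (-6 + (-8 + 0))) = 9*(4 + (-6 - 8)) = 9*(4 - 14) = 9*(-10) = -90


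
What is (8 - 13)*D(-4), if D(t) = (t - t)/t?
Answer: 0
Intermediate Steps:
D(t) = 0 (D(t) = 0/t = 0)
(8 - 13)*D(-4) = (8 - 13)*0 = -5*0 = 0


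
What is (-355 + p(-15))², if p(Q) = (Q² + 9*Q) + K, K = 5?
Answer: 67600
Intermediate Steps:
p(Q) = 5 + Q² + 9*Q (p(Q) = (Q² + 9*Q) + 5 = 5 + Q² + 9*Q)
(-355 + p(-15))² = (-355 + (5 + (-15)² + 9*(-15)))² = (-355 + (5 + 225 - 135))² = (-355 + 95)² = (-260)² = 67600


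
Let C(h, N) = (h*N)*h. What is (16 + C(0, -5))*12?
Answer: 192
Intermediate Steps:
C(h, N) = N*h² (C(h, N) = (N*h)*h = N*h²)
(16 + C(0, -5))*12 = (16 - 5*0²)*12 = (16 - 5*0)*12 = (16 + 0)*12 = 16*12 = 192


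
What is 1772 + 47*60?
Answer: 4592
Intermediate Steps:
1772 + 47*60 = 1772 + 2820 = 4592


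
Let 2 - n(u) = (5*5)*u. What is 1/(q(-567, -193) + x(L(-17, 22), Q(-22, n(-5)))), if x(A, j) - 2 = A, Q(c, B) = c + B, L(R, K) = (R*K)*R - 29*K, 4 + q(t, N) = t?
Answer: 1/5151 ≈ 0.00019414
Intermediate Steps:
q(t, N) = -4 + t
L(R, K) = -29*K + K*R² (L(R, K) = (K*R)*R - 29*K = K*R² - 29*K = -29*K + K*R²)
n(u) = 2 - 25*u (n(u) = 2 - 5*5*u = 2 - 25*u)
Q(c, B) = B + c
x(A, j) = 2 + A
1/(q(-567, -193) + x(L(-17, 22), Q(-22, n(-5)))) = 1/((-4 - 567) + (2 + 22*(-29 + (-17)²))) = 1/(-571 + (2 + 22*(-29 + 289))) = 1/(-571 + (2 + 22*260)) = 1/(-571 + (2 + 5720)) = 1/(-571 + 5722) = 1/5151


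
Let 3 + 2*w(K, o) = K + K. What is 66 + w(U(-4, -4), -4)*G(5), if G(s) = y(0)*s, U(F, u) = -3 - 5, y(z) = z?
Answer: 66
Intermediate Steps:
U(F, u) = -8
w(K, o) = -3/2 + K (w(K, o) = -3/2 + (K + K)/2 = -3/2 + (2*K)/2 = -3/2 + K)
G(s) = 0 (G(s) = 0*s = 0)
66 + w(U(-4, -4), -4)*G(5) = 66 + (-3/2 - 8)*0 = 66 - 19/2*0 = 66 + 0 = 66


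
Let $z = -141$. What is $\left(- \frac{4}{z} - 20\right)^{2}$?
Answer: $\frac{7929856}{19881} \approx 398.87$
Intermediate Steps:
$\left(- \frac{4}{z} - 20\right)^{2} = \left(- \frac{4}{-141} - 20\right)^{2} = \left(\left(-4\right) \left(- \frac{1}{141}\right) - 20\right)^{2} = \left(\frac{4}{141} - 20\right)^{2} = \left(- \frac{2816}{141}\right)^{2} = \frac{7929856}{19881}$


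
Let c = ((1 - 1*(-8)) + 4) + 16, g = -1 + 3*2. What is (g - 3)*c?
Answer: 58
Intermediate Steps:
g = 5 (g = -1 + 6 = 5)
c = 29 (c = ((1 + 8) + 4) + 16 = (9 + 4) + 16 = 13 + 16 = 29)
(g - 3)*c = (5 - 3)*29 = 2*29 = 58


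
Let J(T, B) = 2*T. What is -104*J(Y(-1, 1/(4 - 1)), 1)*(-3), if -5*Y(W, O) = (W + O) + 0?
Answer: 416/5 ≈ 83.200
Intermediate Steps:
Y(W, O) = -O/5 - W/5 (Y(W, O) = -((W + O) + 0)/5 = -((O + W) + 0)/5 = -(O + W)/5 = -O/5 - W/5)
-104*J(Y(-1, 1/(4 - 1)), 1)*(-3) = -104*2*(-1/(5*(4 - 1)) - ⅕*(-1))*(-3) = -104*2*(-⅕/3 + ⅕)*(-3) = -104*2*(-⅕*⅓ + ⅕)*(-3) = -104*2*(-1/15 + ⅕)*(-3) = -104*2*(2/15)*(-3) = -104*4/15*(-3) = -13*32/15*(-3) = -416/15*(-3) = 416/5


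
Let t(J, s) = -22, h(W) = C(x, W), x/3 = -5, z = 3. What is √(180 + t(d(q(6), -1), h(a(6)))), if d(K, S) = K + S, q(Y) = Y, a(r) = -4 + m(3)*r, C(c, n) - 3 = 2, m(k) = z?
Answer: √158 ≈ 12.570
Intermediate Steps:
m(k) = 3
x = -15 (x = 3*(-5) = -15)
C(c, n) = 5 (C(c, n) = 3 + 2 = 5)
a(r) = -4 + 3*r
h(W) = 5
√(180 + t(d(q(6), -1), h(a(6)))) = √(180 - 22) = √158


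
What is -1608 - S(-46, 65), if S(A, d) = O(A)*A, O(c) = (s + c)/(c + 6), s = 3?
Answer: -31171/20 ≈ -1558.6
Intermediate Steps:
O(c) = (3 + c)/(6 + c) (O(c) = (3 + c)/(c + 6) = (3 + c)/(6 + c))
S(A, d) = A*(3 + A)/(6 + A) (S(A, d) = ((3 + A)/(6 + A))*A = A*(3 + A)/(6 + A))
-1608 - S(-46, 65) = -1608 - (-46)*(3 - 46)/(6 - 46) = -1608 - (-46)*(-43)/(-40) = -1608 - (-46)*(-1)*(-43)/40 = -1608 - 1*(-989/20) = -1608 + 989/20 = -31171/20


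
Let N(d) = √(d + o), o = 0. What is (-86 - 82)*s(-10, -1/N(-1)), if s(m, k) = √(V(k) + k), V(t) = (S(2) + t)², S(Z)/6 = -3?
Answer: -168*√(323 - 35*I) ≈ -3023.7 + 163.35*I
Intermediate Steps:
S(Z) = -18 (S(Z) = 6*(-3) = -18)
V(t) = (-18 + t)²
N(d) = √d (N(d) = √(d + 0) = √d)
s(m, k) = √(k + (-18 + k)²) (s(m, k) = √((-18 + k)² + k) = √(k + (-18 + k)²))
(-86 - 82)*s(-10, -1/N(-1)) = (-86 - 82)*√(-1/(√(-1)) + (-18 - 1/(√(-1)))²) = -168*√(-1/I + (-18 - 1/I)²) = -168*√(-(-1)*I + (-18 - (-1)*I)²) = -168*√(I + (-18 + I)²)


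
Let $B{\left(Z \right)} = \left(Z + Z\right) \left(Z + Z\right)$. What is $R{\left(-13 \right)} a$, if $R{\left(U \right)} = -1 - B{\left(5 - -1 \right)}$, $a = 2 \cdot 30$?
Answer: $-8700$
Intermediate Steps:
$B{\left(Z \right)} = 4 Z^{2}$ ($B{\left(Z \right)} = 2 Z 2 Z = 4 Z^{2}$)
$a = 60$
$R{\left(U \right)} = -145$ ($R{\left(U \right)} = -1 - 4 \left(5 - -1\right)^{2} = -1 - 4 \left(5 + 1\right)^{2} = -1 - 4 \cdot 6^{2} = -1 - 4 \cdot 36 = -1 - 144 = -145$)
$R{\left(-13 \right)} a = \left(-145\right) 60 = -8700$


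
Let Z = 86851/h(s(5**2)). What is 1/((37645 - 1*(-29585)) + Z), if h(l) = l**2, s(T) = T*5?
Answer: 15625/1050555601 ≈ 1.4873e-5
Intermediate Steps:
s(T) = 5*T
Z = 86851/15625 (Z = 86851/((5*5**2)**2) = 86851/((5*25)**2) = 86851/(125**2) = 86851/15625 ≈ 5.5585)
1/((37645 - 1*(-29585)) + Z) = 1/((37645 - 1*(-29585)) + 86851/15625) = 1/((37645 + 29585) + 86851/15625) = 1/(67230 + 86851/15625) = 1/(1050555601/15625) = 15625/1050555601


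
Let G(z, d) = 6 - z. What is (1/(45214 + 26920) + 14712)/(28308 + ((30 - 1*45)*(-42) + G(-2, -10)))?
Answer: 1061235409/2087990764 ≈ 0.50826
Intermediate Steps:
(1/(45214 + 26920) + 14712)/(28308 + ((30 - 1*45)*(-42) + G(-2, -10))) = (1/(45214 + 26920) + 14712)/(28308 + ((30 - 1*45)*(-42) + (6 - 1*(-2)))) = (1/72134 + 14712)/(28308 + ((30 - 45)*(-42) + (6 + 2))) = (1/72134 + 14712)/(28308 + (-15*(-42) + 8)) = 1061235409/(72134*(28308 + (630 + 8))) = 1061235409/(72134*(28308 + 638)) = (1061235409/72134)/28946 = (1061235409/72134)*(1/28946) = 1061235409/2087990764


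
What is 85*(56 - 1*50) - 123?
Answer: 387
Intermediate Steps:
85*(56 - 1*50) - 123 = 85*(56 - 50) - 123 = 85*6 - 123 = 510 - 123 = 387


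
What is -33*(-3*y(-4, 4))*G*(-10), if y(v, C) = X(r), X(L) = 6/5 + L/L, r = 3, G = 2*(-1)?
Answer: 4356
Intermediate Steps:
G = -2
X(L) = 11/5 (X(L) = 6*(1/5) + 1 = 6/5 + 1 = 11/5)
y(v, C) = 11/5
-33*(-3*y(-4, 4))*G*(-10) = -33*(-3*11/5)*(-2)*(-10) = -(-1089)*(-2)/5*(-10) = -33*66/5*(-10) = -2178/5*(-10) = 4356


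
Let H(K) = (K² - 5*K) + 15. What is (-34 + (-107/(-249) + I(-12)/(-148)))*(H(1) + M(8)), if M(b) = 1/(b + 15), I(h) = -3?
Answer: -157020895/423798 ≈ -370.51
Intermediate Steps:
H(K) = 15 + K² - 5*K
M(b) = 1/(15 + b)
(-34 + (-107/(-249) + I(-12)/(-148)))*(H(1) + M(8)) = (-34 + (-107/(-249) - 3/(-148)))*((15 + 1² - 5*1) + 1/(15 + 8)) = (-34 + (-107*(-1/249) - 3*(-1/148)))*((15 + 1 - 5) + 1/23) = (-34 + (107/249 + 3/148))*(11 + 1/23) = (-34 + 16583/36852)*(254/23) = -1236385/36852*254/23 = -157020895/423798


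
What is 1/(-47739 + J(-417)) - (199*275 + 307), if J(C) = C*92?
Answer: -4738420297/86103 ≈ -55032.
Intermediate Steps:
J(C) = 92*C
1/(-47739 + J(-417)) - (199*275 + 307) = 1/(-47739 + 92*(-417)) - (199*275 + 307) = 1/(-47739 - 38364) - (54725 + 307) = 1/(-86103) - 1*55032 = -1/86103 - 55032 = -4738420297/86103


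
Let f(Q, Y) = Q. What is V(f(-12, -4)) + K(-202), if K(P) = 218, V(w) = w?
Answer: 206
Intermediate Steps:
V(f(-12, -4)) + K(-202) = -12 + 218 = 206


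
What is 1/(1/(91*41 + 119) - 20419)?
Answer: -3850/78613149 ≈ -4.8974e-5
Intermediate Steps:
1/(1/(91*41 + 119) - 20419) = 1/(1/(3731 + 119) - 20419) = 1/(1/3850 - 20419) = 1/(-78613149/3850) = -3850/78613149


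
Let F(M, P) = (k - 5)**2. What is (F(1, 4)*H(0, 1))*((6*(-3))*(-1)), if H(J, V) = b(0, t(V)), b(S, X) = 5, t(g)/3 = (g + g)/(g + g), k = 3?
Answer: 360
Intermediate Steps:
F(M, P) = 4 (F(M, P) = (3 - 5)**2 = (-2)**2 = 4)
t(g) = 3 (t(g) = 3*((g + g)/(g + g)) = 3*((2*g)/((2*g))) = 3*((2*g)*(1/(2*g))) = 3*1 = 3)
H(J, V) = 5
(F(1, 4)*H(0, 1))*((6*(-3))*(-1)) = (4*5)*((6*(-3))*(-1)) = 20*(-18*(-1)) = 20*18 = 360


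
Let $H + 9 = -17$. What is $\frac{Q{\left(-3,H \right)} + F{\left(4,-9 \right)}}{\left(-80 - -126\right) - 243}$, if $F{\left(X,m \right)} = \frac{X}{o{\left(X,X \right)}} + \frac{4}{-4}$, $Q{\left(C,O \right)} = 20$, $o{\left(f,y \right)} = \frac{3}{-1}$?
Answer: $- \frac{53}{591} \approx -0.089679$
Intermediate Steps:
$o{\left(f,y \right)} = -3$ ($o{\left(f,y \right)} = 3 \left(-1\right) = -3$)
$H = -26$ ($H = -9 - 17 = -26$)
$F{\left(X,m \right)} = -1 - \frac{X}{3}$ ($F{\left(X,m \right)} = \frac{X}{-3} + \frac{4}{-4} = X \left(- \frac{1}{3}\right) + 4 \left(- \frac{1}{4}\right) = - \frac{X}{3} - 1 = -1 - \frac{X}{3}$)
$\frac{Q{\left(-3,H \right)} + F{\left(4,-9 \right)}}{\left(-80 - -126\right) - 243} = \frac{20 - \frac{7}{3}}{\left(-80 - -126\right) - 243} = \frac{20 - \frac{7}{3}}{\left(-80 + 126\right) - 243} = \frac{20 - \frac{7}{3}}{46 - 243} = \frac{53}{3 \left(-197\right)} = \frac{53}{3} \left(- \frac{1}{197}\right) = - \frac{53}{591}$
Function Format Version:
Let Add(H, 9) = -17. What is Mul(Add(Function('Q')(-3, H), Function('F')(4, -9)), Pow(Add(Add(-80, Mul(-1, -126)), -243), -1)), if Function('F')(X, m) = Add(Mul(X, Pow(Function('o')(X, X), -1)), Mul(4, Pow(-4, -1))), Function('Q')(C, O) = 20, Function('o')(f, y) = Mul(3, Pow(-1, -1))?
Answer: Rational(-53, 591) ≈ -0.089679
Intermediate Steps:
Function('o')(f, y) = -3 (Function('o')(f, y) = Mul(3, -1) = -3)
H = -26 (H = Add(-9, -17) = -26)
Function('F')(X, m) = Add(-1, Mul(Rational(-1, 3), X)) (Function('F')(X, m) = Add(Mul(X, Pow(-3, -1)), Mul(4, Pow(-4, -1))) = Add(Mul(X, Rational(-1, 3)), Mul(4, Rational(-1, 4))) = Add(Mul(Rational(-1, 3), X), -1) = Add(-1, Mul(Rational(-1, 3), X)))
Mul(Add(Function('Q')(-3, H), Function('F')(4, -9)), Pow(Add(Add(-80, Mul(-1, -126)), -243), -1)) = Mul(Add(20, Add(-1, Mul(Rational(-1, 3), 4))), Pow(Add(Add(-80, Mul(-1, -126)), -243), -1)) = Mul(Add(20, Add(-1, Rational(-4, 3))), Pow(Add(Add(-80, 126), -243), -1)) = Mul(Add(20, Rational(-7, 3)), Pow(Add(46, -243), -1)) = Mul(Rational(53, 3), Pow(-197, -1)) = Mul(Rational(53, 3), Rational(-1, 197)) = Rational(-53, 591)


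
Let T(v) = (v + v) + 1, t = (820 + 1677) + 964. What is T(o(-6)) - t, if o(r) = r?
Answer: -3472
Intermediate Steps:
t = 3461 (t = 2497 + 964 = 3461)
T(v) = 1 + 2*v (T(v) = 2*v + 1 = 1 + 2*v)
T(o(-6)) - t = (1 + 2*(-6)) - 1*3461 = (1 - 12) - 3461 = -11 - 3461 = -3472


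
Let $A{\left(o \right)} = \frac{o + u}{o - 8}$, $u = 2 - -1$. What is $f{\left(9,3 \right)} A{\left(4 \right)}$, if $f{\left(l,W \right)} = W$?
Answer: $- \frac{21}{4} \approx -5.25$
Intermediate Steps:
$u = 3$ ($u = 2 + 1 = 3$)
$A{\left(o \right)} = \frac{3 + o}{-8 + o}$ ($A{\left(o \right)} = \frac{o + 3}{o - 8} = \frac{3 + o}{-8 + o}$)
$f{\left(9,3 \right)} A{\left(4 \right)} = 3 \frac{3 + 4}{-8 + 4} = 3 \frac{1}{-4} \cdot 7 = 3 \left(\left(- \frac{1}{4}\right) 7\right) = 3 \left(- \frac{7}{4}\right) = - \frac{21}{4}$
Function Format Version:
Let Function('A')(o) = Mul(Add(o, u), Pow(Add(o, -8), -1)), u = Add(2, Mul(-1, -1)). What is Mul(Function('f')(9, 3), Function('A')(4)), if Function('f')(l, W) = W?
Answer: Rational(-21, 4) ≈ -5.2500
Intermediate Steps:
u = 3 (u = Add(2, 1) = 3)
Function('A')(o) = Mul(Pow(Add(-8, o), -1), Add(3, o)) (Function('A')(o) = Mul(Add(o, 3), Pow(Add(o, -8), -1)) = Mul(Add(3, o), Pow(Add(-8, o), -1)) = Mul(Pow(Add(-8, o), -1), Add(3, o)))
Mul(Function('f')(9, 3), Function('A')(4)) = Mul(3, Mul(Pow(Add(-8, 4), -1), Add(3, 4))) = Mul(3, Mul(Pow(-4, -1), 7)) = Mul(3, Mul(Rational(-1, 4), 7)) = Mul(3, Rational(-7, 4)) = Rational(-21, 4)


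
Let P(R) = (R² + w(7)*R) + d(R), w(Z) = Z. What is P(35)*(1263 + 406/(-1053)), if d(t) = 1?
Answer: 1955743043/1053 ≈ 1.8573e+6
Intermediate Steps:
P(R) = 1 + R² + 7*R (P(R) = (R² + 7*R) + 1 = 1 + R² + 7*R)
P(35)*(1263 + 406/(-1053)) = (1 + 35² + 7*35)*(1263 + 406/(-1053)) = (1 + 1225 + 245)*(1263 + 406*(-1/1053)) = 1471*(1263 - 406/1053) = 1471*(1329533/1053) = 1955743043/1053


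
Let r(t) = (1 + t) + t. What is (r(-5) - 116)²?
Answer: 15625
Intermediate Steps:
r(t) = 1 + 2*t
(r(-5) - 116)² = ((1 + 2*(-5)) - 116)² = ((1 - 10) - 116)² = (-9 - 116)² = (-125)² = 15625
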